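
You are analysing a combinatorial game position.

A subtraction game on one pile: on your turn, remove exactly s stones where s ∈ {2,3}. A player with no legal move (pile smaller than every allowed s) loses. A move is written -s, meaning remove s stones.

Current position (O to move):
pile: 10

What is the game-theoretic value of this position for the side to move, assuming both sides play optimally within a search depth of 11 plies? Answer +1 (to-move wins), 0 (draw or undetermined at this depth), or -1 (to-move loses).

value(10, O) = -1

ply 1, O at 10 | -2=-1→8*; -3=-1→7
ply 2, X at 8 | -2=+1→6*; -3=+1→5
ply 3, O at 6 | -2=-1→4*; -3=-1→3
ply 4, X at 4 | -2=-1→2; -3=+1→1*
ply 5: 1 is terminal -1 (O); from 10 depth 11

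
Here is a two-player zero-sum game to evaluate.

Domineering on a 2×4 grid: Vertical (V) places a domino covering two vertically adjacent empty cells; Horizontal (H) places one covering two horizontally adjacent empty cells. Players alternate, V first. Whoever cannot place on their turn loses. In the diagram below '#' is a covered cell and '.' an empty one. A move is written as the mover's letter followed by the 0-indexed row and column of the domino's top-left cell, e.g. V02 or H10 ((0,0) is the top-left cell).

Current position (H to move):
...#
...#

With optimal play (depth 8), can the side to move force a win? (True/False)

H winning at [...#/...#]: True

p1 H@[...#/...#]: H00[##.#/...#]+1* H01[.###/...#]+1 H10[...#/##.#]+1 H11[...#/.###]+1
p2 V@[##.#/...#]: V02[####/..##]-1*
p3 H@[####/..##]: H10[####/####]+1*
p4 V@[####/####] terminal -1; root [...#/...#] d8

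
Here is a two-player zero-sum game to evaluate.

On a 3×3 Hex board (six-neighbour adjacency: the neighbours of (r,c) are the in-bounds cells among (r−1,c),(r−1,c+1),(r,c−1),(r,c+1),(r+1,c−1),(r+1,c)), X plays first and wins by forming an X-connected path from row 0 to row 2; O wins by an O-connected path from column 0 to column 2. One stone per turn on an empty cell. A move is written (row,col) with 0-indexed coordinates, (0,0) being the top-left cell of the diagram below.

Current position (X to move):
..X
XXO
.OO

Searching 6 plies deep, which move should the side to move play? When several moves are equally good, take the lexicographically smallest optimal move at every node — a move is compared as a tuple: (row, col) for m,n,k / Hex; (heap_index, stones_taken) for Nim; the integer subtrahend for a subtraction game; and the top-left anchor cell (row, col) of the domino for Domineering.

p1 X@[..X/XXO/.OO]: (0,0)[X.X/XXO/.OO]-1 (0,1)[.XX/XXO/.OO]-1 (2,0)[..X/XXO/XOO]+1*
p2 O@[..X/XXO/XOO] terminal -1; root [..X/XXO/.OO] d6

X's best at [..X/XXO/.OO]: (2,0)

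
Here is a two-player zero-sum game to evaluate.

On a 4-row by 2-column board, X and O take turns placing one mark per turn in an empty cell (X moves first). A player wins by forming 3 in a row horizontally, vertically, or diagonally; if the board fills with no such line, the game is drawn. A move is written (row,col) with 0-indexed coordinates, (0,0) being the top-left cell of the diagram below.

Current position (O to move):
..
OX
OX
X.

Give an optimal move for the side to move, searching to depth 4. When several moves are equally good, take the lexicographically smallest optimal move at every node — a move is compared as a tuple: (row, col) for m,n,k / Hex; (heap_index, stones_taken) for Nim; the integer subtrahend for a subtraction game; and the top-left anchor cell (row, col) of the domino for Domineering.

ply 1, O at ../OX/OX/X. | (0,0)=+1→O./OX/OX/X.*; (0,1)=-1→.O/OX/OX/X.; (3,1)=-1→../OX/OX/XO
ply 2: O./OX/OX/X. is terminal -1 (X); from ../OX/OX/X. depth 4

O's best at [../OX/OX/X.]: (0,0)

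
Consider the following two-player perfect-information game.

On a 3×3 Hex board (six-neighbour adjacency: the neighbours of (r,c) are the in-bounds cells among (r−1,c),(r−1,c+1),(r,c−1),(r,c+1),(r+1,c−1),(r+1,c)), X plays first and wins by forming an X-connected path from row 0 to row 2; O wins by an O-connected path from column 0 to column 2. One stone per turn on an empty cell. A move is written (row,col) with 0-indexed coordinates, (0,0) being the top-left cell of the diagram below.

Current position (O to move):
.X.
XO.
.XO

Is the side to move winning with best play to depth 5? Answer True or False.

[.X./XO./.XO] O move#1: (0,0):-1/OX./XO./.XO, (0,2):-1/.XO/XO./.XO, (1,2):-1/.X./XOO/.XO, (2,0):+1/.X./XO./OXO*
[.X./XO./OXO] X move#2: (0,0):-1/XX./XO./OXO*, (0,2):-1/.XX/XO./OXO, (1,2):-1/.X./XOX/OXO
[XX./XO./OXO] O move#3: (0,2):+1/XXO/XO./OXO*, (1,2):+1/XX./XOO/OXO
[XXO/XO./OXO] end (terminal -1, X#4); searched .X./XO./.XO to 5

O winning at [.X./XO./.XO]: True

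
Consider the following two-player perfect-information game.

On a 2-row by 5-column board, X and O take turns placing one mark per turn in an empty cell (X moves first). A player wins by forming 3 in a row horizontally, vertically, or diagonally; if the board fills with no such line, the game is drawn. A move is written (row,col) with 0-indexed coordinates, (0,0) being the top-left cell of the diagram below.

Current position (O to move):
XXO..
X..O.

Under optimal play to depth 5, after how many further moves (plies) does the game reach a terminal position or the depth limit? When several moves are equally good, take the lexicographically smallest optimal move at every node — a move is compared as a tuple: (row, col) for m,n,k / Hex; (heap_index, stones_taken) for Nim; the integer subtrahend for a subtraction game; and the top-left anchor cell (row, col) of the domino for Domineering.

PV length from [XXO../X..O.]: 5 plies

[XXO../X..O.] O move#1: (0,3):+1/XXOO./X..O.*, (0,4):+1/XXO.O/X..O., (1,1):+0/XXO../XO.O., (1,2):+1/XXO../X.OO., (1,4):+0/XXO../X..OO
[XXOO./X..O.] X move#2: (0,4):-1/XXOOX/X..O.*, (1,1):-1/XXOO./XX.O., (1,2):-1/XXOO./X.XO., (1,4):-1/XXOO./X..OX
[XXOOX/X..O.] O move#3: (1,1):+0/XXOOX/XO.O., (1,2):+1/XXOOX/X.OO.*, (1,4):+0/XXOOX/X..OO
[XXOOX/X.OO.] X move#4: (1,1):-1/XXOOX/XXOO.*, (1,4):-1/XXOOX/X.OOX
[XXOOX/XXOO.] O move#5: (1,4):+1/XXOOX/XXOOO*
[XXOOX/XXOOO] end (terminal -1, X#6); searched XXO../X..O. to 5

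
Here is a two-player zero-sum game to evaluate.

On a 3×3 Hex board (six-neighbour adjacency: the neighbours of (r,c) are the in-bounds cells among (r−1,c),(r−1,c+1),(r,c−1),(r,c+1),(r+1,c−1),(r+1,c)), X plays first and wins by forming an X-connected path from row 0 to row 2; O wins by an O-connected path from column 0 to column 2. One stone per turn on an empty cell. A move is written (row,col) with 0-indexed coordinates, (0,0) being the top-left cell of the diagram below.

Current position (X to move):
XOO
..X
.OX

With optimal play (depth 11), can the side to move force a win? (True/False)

ply 1, X at XOO/..X/.OX | (1,0)=+1→XOO/X.X/.OX*; (1,1)=-1→XOO/.XX/.OX; (2,0)=-1→XOO/..X/XOX
ply 2, O at XOO/X.X/.OX | (1,1)=-1→XOO/XOX/.OX*; (2,0)=-1→XOO/X.X/OOX
ply 3, X at XOO/XOX/.OX | (2,0)=+1→XOO/XOX/XOX*
ply 4: XOO/XOX/XOX is terminal -1 (O); from XOO/..X/.OX depth 11

X winning at [XOO/..X/.OX]: True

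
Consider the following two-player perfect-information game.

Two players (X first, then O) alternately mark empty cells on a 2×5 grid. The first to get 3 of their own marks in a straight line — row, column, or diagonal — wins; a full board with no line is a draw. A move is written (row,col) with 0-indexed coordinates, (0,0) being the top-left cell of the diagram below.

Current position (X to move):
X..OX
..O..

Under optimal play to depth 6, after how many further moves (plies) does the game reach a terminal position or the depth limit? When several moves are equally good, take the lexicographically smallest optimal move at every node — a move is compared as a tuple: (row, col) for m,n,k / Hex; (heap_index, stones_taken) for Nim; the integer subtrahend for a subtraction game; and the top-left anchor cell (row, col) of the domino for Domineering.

PV length from [X..OX/..O..]: 6 plies

ply 1, X at X..OX/..O.. | (0,1)=+0→XX.OX/..O..*; (0,2)=+0→X.XOX/..O..; (1,0)=-1→X..OX/X.O..; (1,1)=+0→X..OX/.XO..; (1,3)=+0→X..OX/..OX.; (1,4)=-1→X..OX/..O.X
ply 2, O at XX.OX/..O.. | (0,2)=+0→XXOOX/..O..*; (1,0)=-1→XX.OX/O.O..; (1,1)=-1→XX.OX/.OO..; (1,3)=-1→XX.OX/..OO.; (1,4)=-1→XX.OX/..O.O
ply 3, X at XXOOX/..O.. | (1,0)=-1→XXOOX/X.O..; (1,1)=+0→XXOOX/.XO..*; (1,3)=+0→XXOOX/..OX.; (1,4)=-1→XXOOX/..O.X
ply 4, O at XXOOX/.XO.. | (1,0)=+0→XXOOX/OXO..*; (1,3)=+0→XXOOX/.XOO.; (1,4)=+0→XXOOX/.XO.O
ply 5, X at XXOOX/OXO.. | (1,3)=+0→XXOOX/OXOX.*; (1,4)=+0→XXOOX/OXO.X
ply 6, O at XXOOX/OXOX. | (1,4)=+0→XXOOX/OXOXO*
ply 7: XXOOX/OXOXO is terminal +0 (X); from X..OX/..O.. depth 6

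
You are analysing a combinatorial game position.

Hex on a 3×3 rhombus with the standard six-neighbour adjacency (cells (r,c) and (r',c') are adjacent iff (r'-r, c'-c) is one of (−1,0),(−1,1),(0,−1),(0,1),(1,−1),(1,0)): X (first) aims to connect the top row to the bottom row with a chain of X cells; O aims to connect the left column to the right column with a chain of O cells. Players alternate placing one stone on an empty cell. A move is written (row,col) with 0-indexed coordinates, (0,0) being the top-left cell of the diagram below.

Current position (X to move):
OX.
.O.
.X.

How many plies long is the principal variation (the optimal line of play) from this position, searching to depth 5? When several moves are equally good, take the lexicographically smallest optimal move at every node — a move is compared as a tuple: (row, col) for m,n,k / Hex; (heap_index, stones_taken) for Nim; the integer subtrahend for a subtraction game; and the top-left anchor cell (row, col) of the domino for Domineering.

ply 1, X at OX./.O./.X. | (0,2)=-1→OXX/.O./.X.*; (1,0)=-1→OX./XO./.X.; (1,2)=-1→OX./.OX/.X.; (2,0)=-1→OX./.O./XX.; (2,2)=-1→OX./.O./.XX
ply 2, O at OXX/.O./.X. | (1,0)=-1→OXX/OO./.X.; (1,2)=+1→OXX/.OO/.X.*; (2,0)=-1→OXX/.O./OX.; (2,2)=-1→OXX/.O./.XO
ply 3, X at OXX/.OO/.X. | (1,0)=-1→OXX/XOO/.X.*; (2,0)=-1→OXX/.OO/XX.; (2,2)=-1→OXX/.OO/.XX
ply 4, O at OXX/XOO/.X. | (2,0)=+1→OXX/XOO/OX.*; (2,2)=-1→OXX/XOO/.XO
ply 5: OXX/XOO/OX. is terminal -1 (X); from OX./.O./.X. depth 5

PV length from [OX./.O./.X.]: 4 plies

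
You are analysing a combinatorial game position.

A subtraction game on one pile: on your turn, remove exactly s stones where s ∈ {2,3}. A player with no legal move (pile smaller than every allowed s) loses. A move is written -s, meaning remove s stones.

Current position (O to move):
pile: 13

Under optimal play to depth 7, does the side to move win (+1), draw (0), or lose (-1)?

value(13, O) = +1

[13] O move#1: -2:+1/11*, -3:+1/10
[11] X move#2: -2:-1/9*, -3:-1/8
[9] O move#3: -2:-1/7, -3:+1/6*
[6] X move#4: -2:-1/4*, -3:-1/3
[4] O move#5: -2:-1/2, -3:+1/1*
[1] end (terminal -1, X#6); searched 13 to 7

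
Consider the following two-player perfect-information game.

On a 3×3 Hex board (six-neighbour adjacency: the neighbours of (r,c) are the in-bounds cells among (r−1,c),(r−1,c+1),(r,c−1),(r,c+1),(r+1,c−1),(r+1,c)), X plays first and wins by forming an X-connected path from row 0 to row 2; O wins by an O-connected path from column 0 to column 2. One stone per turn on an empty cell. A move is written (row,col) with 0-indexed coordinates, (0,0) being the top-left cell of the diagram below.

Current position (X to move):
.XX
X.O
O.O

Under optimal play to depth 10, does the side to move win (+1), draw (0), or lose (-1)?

ply 1, X at .XX/X.O/O.O | (0,0)=-1→XXX/X.O/O.O*; (1,1)=-1→.XX/XXO/O.O; (2,1)=-1→.XX/X.O/OXO
ply 2, O at XXX/X.O/O.O | (1,1)=+1→XXX/XOO/O.O*; (2,1)=+1→XXX/X.O/OOO
ply 3: XXX/XOO/O.O is terminal -1 (X); from .XX/X.O/O.O depth 10

value(.XX/X.O/O.O, X) = -1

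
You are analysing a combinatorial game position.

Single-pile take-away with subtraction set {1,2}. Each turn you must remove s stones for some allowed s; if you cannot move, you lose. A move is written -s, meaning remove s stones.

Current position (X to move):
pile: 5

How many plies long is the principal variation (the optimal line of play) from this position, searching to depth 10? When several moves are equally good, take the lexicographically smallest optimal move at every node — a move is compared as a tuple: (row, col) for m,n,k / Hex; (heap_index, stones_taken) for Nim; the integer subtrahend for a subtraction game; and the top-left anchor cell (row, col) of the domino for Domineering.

PV length from [5]: 3 plies

p1 X@[5]: -1[4]-1 -2[3]+1*
p2 O@[3]: -1[2]-1* -2[1]-1
p3 X@[2]: -1[1]-1 -2[0]+1*
p4 O@[0] terminal -1; root [5] d10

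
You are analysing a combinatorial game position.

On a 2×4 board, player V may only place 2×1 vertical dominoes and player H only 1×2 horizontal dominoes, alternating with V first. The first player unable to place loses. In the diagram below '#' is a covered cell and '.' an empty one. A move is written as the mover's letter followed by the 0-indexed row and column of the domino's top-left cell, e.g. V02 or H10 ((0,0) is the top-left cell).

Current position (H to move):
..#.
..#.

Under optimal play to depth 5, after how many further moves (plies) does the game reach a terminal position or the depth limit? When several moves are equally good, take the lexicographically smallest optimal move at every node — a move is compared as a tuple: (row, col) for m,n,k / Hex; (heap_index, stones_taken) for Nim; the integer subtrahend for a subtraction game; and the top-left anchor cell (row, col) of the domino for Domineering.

[..#./..#.] H move#1: H00:+1/###./..#.*, H10:+1/..#./###.
[###./..#.] V move#2: V03:-1/####/..##*
[####/..##] H move#3: H10:+1/####/####*
[####/####] end (terminal -1, V#4); searched ..#./..#. to 5

PV length from [..#./..#.]: 3 plies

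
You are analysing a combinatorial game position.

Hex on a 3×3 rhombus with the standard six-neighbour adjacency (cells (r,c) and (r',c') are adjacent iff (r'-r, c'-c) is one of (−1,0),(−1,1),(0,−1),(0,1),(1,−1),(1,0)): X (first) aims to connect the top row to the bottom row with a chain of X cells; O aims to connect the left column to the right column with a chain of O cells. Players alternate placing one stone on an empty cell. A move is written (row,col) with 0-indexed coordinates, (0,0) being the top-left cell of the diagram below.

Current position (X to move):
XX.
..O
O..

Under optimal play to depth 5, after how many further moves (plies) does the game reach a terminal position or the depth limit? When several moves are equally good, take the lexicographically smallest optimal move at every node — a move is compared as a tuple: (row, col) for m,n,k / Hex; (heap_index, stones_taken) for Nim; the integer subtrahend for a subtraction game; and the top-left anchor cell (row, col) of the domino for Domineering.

PV length from [XX./..O/O..]: 4 plies

ply 1, X at XX./..O/O.. | (0,2)=-1→XXX/..O/O..*; (1,0)=-1→XX./X.O/O..; (1,1)=-1→XX./.XO/O..; (2,1)=-1→XX./..O/OX.; (2,2)=-1→XX./..O/O.X
ply 2, O at XXX/..O/O.. | (1,0)=+1→XXX/O.O/O..*; (1,1)=+1→XXX/.OO/O..; (2,1)=+1→XXX/..O/OO.; (2,2)=+1→XXX/..O/O.O
ply 3, X at XXX/O.O/O.. | (1,1)=-1→XXX/OXO/O..*; (2,1)=-1→XXX/O.O/OX.; (2,2)=-1→XXX/O.O/O.X
ply 4, O at XXX/OXO/O.. | (2,1)=+1→XXX/OXO/OO.*; (2,2)=-1→XXX/OXO/O.O
ply 5: XXX/OXO/OO. is terminal -1 (X); from XX./..O/O.. depth 5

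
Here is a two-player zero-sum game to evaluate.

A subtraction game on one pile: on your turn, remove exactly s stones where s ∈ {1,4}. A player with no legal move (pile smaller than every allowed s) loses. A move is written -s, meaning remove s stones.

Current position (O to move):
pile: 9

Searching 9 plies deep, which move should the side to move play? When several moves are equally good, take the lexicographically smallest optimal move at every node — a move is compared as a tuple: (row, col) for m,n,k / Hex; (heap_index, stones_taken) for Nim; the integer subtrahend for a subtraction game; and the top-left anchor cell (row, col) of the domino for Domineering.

ply 1, O at 9 | -1=-1→8; -4=+1→5*
ply 2, X at 5 | -1=-1→4*; -4=-1→1
ply 3, O at 4 | -1=-1→3; -4=+1→0*
ply 4: 0 is terminal -1 (X); from 9 depth 9

O's best at [9]: -4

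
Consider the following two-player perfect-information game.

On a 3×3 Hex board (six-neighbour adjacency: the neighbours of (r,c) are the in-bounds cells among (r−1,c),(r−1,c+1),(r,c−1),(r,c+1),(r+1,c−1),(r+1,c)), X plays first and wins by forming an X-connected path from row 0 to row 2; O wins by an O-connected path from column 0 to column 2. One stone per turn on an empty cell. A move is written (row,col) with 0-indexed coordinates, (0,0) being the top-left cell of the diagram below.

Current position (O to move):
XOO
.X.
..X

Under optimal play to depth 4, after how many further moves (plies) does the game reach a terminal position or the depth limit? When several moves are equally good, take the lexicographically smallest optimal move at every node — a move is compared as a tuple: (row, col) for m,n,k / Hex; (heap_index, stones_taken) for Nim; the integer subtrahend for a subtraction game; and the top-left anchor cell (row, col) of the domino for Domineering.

PV length from [XOO/.X./..X]: 1 ply

ply 1, O at XOO/.X./..X | (1,0)=+1→XOO/OX./..X*; (1,2)=-1→XOO/.XO/..X; (2,0)=-1→XOO/.X./O.X; (2,1)=-1→XOO/.X./.OX
ply 2: XOO/OX./..X is terminal -1 (X); from XOO/.X./..X depth 4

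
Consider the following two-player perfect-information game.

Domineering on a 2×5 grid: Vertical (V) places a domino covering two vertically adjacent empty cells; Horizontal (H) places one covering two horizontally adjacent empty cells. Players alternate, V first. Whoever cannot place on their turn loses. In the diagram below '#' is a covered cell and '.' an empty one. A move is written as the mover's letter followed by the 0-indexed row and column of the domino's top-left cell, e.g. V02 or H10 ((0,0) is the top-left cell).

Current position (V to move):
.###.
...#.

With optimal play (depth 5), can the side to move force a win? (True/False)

p1 V@[.###./...#.]: V00[####./#..#.]+1* V04[.####/...##]-1
p2 H@[####./#..#.]: H11[####./####.]-1*
p3 V@[####./####.]: V04[#####/#####]+1*
p4 H@[#####/#####] terminal -1; root [.###./...#.] d5

V winning at [.###./...#.]: True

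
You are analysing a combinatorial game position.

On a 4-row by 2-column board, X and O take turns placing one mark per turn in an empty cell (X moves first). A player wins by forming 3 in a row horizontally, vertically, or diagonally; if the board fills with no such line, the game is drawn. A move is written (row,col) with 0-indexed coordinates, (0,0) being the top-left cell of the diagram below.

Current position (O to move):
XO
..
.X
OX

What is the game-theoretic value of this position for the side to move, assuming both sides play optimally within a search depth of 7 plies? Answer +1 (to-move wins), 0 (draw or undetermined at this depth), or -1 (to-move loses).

ply 1, O at XO/../.X/OX | (1,0)=-1→XO/O./.X/OX; (1,1)=+0→XO/.O/.X/OX*; (2,0)=-1→XO/../OX/OX
ply 2, X at XO/.O/.X/OX | (1,0)=+0→XO/XO/.X/OX*; (2,0)=+0→XO/.O/XX/OX
ply 3, O at XO/XO/.X/OX | (2,0)=+0→XO/XO/OX/OX*
ply 4: XO/XO/OX/OX is terminal +0 (X); from XO/../.X/OX depth 7

value(XO/../.X/OX, O) = 0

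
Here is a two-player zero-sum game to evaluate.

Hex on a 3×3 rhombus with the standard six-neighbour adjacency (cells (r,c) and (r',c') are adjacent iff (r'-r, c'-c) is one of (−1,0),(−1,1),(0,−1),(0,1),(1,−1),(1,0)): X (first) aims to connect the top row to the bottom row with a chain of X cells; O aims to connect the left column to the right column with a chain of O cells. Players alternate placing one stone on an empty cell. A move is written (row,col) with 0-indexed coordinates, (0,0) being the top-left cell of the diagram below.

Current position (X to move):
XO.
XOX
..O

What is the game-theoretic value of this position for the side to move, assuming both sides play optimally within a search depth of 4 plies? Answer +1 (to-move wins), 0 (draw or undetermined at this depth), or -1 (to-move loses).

p1 X@[XO./XOX/..O]: (0,2)[XOX/XOX/..O]+1* (2,0)[XO./XOX/X.O]+1 (2,1)[XO./XOX/.XO]+1
p2 O@[XOX/XOX/..O]: (2,0)[XOX/XOX/O.O]-1* (2,1)[XOX/XOX/.OO]-1
p3 X@[XOX/XOX/O.O]: (2,1)[XOX/XOX/OXO]+1*
p4 O@[XOX/XOX/OXO] terminal -1; root [XO./XOX/..O] d4

value(XO./XOX/..O, X) = +1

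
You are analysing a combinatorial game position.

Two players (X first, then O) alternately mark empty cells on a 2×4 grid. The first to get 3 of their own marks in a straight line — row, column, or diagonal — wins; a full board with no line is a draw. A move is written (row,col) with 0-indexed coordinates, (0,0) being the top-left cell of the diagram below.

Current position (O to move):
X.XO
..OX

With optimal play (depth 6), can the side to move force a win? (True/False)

O winning at [X.XO/..OX]: False

p1 O@[X.XO/..OX]: (0,1)[XOXO/..OX]+0* (1,0)[X.XO/O.OX]-1 (1,1)[X.XO/.OOX]-1
p2 X@[XOXO/..OX]: (1,0)[XOXO/X.OX]+0* (1,1)[XOXO/.XOX]+0
p3 O@[XOXO/X.OX]: (1,1)[XOXO/XOOX]+0*
p4 X@[XOXO/XOOX] terminal +0; root [X.XO/..OX] d6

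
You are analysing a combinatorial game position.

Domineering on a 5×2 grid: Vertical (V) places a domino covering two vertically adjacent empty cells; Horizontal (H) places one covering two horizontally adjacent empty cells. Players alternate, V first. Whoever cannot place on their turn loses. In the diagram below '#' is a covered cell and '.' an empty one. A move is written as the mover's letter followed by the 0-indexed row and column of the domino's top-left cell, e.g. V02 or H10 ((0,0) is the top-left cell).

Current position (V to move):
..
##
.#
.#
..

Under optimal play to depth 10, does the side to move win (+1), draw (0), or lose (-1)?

ply 1, V at ../##/.#/.#/.. | V20=-1→../##/##/##/..*; V30=-1→../##/.#/##/#.
ply 2, H at ../##/##/##/.. | H00=+1→##/##/##/##/..*; H40=+1→../##/##/##/##
ply 3: ##/##/##/##/.. is terminal -1 (V); from ../##/.#/.#/.. depth 10

value(../##/.#/.#/.., V) = -1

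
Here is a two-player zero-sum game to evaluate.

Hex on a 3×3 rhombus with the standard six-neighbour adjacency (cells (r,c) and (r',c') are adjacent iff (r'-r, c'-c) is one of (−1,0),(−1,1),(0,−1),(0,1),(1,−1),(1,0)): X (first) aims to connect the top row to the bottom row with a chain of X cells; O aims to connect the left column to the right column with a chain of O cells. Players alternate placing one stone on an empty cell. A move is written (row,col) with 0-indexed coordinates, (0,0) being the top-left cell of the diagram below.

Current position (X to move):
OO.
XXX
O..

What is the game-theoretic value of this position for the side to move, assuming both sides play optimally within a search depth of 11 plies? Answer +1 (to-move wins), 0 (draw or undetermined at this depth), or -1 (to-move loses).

[OO./XXX/O..] X move#1: (0,2):+1/OOX/XXX/O..*, (2,1):-1/OO./XXX/OX., (2,2):-1/OO./XXX/O.X
[OOX/XXX/O..] O move#2: (2,1):-1/OOX/XXX/OO.*, (2,2):-1/OOX/XXX/O.O
[OOX/XXX/OO.] X move#3: (2,2):+1/OOX/XXX/OOX*
[OOX/XXX/OOX] end (terminal -1, O#4); searched OO./XXX/O.. to 11

value(OO./XXX/O.., X) = +1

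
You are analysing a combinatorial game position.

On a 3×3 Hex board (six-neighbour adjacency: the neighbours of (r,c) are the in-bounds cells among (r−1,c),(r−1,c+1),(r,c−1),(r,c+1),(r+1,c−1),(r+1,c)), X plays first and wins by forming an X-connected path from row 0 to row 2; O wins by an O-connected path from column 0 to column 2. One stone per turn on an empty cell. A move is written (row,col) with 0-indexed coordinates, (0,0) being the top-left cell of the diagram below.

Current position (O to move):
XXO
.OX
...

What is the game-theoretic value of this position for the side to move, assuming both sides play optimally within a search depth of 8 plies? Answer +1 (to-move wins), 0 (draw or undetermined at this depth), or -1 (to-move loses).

value(XXO/.OX/..., O) = +1

p1 O@[XXO/.OX/...]: (1,0)[XXO/OOX/...]+1* (2,0)[XXO/.OX/O..]+1 (2,1)[XXO/.OX/.O.]+1 (2,2)[XXO/.OX/..O]+1
p2 X@[XXO/OOX/...] terminal -1; root [XXO/.OX/...] d8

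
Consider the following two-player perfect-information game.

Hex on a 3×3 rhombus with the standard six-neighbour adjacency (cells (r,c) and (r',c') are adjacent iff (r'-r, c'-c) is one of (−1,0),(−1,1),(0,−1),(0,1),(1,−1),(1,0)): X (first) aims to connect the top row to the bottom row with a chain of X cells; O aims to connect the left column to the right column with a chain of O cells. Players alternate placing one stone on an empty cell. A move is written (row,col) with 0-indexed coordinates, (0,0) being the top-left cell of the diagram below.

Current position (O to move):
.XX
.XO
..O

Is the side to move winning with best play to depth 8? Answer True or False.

ply 1, O at .XX/.XO/..O | (0,0)=-1→OXX/.XO/..O*; (1,0)=-1→.XX/OXO/..O; (2,0)=-1→.XX/.XO/O.O; (2,1)=-1→.XX/.XO/.OO
ply 2, X at OXX/.XO/..O | (1,0)=+1→OXX/XXO/..O*; (2,0)=+1→OXX/.XO/X.O; (2,1)=+1→OXX/.XO/.XO
ply 3, O at OXX/XXO/..O | (2,0)=-1→OXX/XXO/O.O*; (2,1)=-1→OXX/XXO/.OO
ply 4, X at OXX/XXO/O.O | (2,1)=+1→OXX/XXO/OXO*
ply 5: OXX/XXO/OXO is terminal -1 (O); from .XX/.XO/..O depth 8

O winning at [.XX/.XO/..O]: False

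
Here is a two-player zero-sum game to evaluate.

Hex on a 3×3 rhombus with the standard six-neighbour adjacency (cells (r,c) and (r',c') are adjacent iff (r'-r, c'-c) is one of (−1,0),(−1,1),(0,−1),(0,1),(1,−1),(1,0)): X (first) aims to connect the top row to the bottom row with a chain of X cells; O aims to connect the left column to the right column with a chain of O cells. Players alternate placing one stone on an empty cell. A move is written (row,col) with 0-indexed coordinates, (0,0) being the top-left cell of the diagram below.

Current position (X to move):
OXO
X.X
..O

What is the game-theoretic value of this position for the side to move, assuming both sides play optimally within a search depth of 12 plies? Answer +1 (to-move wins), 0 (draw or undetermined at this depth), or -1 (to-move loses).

value(OXO/X.X/..O, X) = +1

[OXO/X.X/..O] X move#1: (1,1):+1/OXO/XXX/..O*, (2,0):+1/OXO/X.X/X.O, (2,1):+1/OXO/X.X/.XO
[OXO/XXX/..O] O move#2: (2,0):-1/OXO/XXX/O.O*, (2,1):-1/OXO/XXX/.OO
[OXO/XXX/O.O] X move#3: (2,1):+1/OXO/XXX/OXO*
[OXO/XXX/OXO] end (terminal -1, O#4); searched OXO/X.X/..O to 12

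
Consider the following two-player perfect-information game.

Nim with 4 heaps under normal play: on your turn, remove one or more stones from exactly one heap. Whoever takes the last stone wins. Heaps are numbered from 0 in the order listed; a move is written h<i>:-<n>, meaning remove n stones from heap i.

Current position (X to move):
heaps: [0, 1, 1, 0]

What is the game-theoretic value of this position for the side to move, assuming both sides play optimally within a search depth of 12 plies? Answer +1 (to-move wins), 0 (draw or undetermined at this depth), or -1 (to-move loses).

p1 X@[(0,1,1,0)]: h1:-1[(0,0,1,0)]-1* h2:-1[(0,1,0,0)]-1
p2 O@[(0,0,1,0)]: h2:-1[(0,0,0,0)]+1*
p3 X@[(0,0,0,0)] terminal -1; root [(0,1,1,0)] d12

value((0,1,1,0), X) = -1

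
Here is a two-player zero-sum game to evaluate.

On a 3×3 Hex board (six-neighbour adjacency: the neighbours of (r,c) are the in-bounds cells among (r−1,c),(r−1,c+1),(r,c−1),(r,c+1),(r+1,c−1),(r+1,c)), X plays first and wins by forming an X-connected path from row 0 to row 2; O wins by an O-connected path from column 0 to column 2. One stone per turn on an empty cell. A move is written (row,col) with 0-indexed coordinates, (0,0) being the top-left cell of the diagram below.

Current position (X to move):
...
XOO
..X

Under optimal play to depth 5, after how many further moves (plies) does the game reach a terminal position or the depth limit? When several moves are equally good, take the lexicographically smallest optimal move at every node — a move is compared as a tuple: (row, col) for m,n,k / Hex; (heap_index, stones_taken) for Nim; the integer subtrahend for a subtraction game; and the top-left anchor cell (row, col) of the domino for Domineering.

ply 1, X at .../XOO/..X | (0,0)=-1→X../XOO/..X; (0,1)=-1→.X./XOO/..X; (0,2)=-1→..X/XOO/..X; (2,0)=+1→.../XOO/X.X*; (2,1)=-1→.../XOO/.XX
ply 2, O at .../XOO/X.X | (0,0)=-1→O../XOO/X.X*; (0,1)=-1→.O./XOO/X.X; (0,2)=-1→..O/XOO/X.X; (2,1)=-1→.../XOO/XOX
ply 3, X at O../XOO/X.X | (0,1)=+1→OX./XOO/X.X*; (0,2)=-1→O.X/XOO/X.X; (2,1)=-1→O../XOO/XXX
ply 4: OX./XOO/X.X is terminal -1 (O); from .../XOO/..X depth 5

PV length from [.../XOO/..X]: 3 plies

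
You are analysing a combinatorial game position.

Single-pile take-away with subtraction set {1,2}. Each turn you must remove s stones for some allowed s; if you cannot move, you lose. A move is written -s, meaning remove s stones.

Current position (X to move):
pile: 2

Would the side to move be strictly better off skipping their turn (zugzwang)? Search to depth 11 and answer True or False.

ply 1, X at 2 | -1=-1→1; -2=+1→0*
ply 2: 0 is terminal -1 (O); from 2 depth 11
pass branch (O moves first from the same position):
  | ply 1, O at 2 | -1=-1→1; -2=+1→0*
  | ply 2: 0 is terminal -1 (X); from 2 depth 11
X moving scores +1; X passing scores -1

zugzwang(2, X) = False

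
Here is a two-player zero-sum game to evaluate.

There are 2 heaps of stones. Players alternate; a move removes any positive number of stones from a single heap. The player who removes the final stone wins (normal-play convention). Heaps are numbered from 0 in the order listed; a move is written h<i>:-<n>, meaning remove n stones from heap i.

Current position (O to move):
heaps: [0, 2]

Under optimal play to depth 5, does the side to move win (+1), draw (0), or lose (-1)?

value((0,2), O) = +1

[(0,2)] O move#1: h1:-1:-1/(0,1), h1:-2:+1/(0,0)*
[(0,0)] end (terminal -1, X#2); searched (0,2) to 5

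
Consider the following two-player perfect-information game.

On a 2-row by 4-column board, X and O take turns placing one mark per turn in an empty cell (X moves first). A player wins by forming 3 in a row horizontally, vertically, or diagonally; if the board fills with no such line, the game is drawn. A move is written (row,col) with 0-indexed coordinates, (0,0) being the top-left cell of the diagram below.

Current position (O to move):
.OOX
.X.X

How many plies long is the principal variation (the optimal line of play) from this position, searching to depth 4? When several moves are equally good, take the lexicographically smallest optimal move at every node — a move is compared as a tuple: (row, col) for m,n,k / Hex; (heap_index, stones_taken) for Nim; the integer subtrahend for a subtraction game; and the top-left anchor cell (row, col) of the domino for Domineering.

p1 O@[.OOX/.X.X]: (0,0)[OOOX/.X.X]+1* (1,0)[.OOX/OX.X]-1 (1,2)[.OOX/.XOX]+0
p2 X@[OOOX/.X.X] terminal -1; root [.OOX/.X.X] d4

PV length from [.OOX/.X.X]: 1 ply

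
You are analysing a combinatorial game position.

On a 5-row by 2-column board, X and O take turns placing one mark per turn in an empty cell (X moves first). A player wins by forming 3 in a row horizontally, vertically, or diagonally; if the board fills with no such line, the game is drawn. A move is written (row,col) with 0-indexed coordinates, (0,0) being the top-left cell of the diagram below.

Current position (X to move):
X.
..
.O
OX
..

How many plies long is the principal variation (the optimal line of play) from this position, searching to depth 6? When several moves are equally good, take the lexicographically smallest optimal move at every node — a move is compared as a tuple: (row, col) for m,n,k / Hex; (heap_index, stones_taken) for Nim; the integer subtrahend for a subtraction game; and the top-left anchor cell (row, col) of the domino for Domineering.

PV length from [X./../.O/OX/..]: 6 plies

ply 1, X at X./../.O/OX/.. | (0,1)=-1→XX/../.O/OX/..; (1,0)=+0→X./X./.O/OX/..*; (1,1)=-1→X./.X/.O/OX/..; (2,0)=+0→X./../XO/OX/..; (4,0)=+0→X./../.O/OX/X.; (4,1)=-1→X./../.O/OX/.X
ply 2, O at X./X./.O/OX/.. | (0,1)=-1→XO/X./.O/OX/..; (1,1)=-1→X./XO/.O/OX/..; (2,0)=+0→X./X./OO/OX/..*; (4,0)=-1→X./X./.O/OX/O.; (4,1)=-1→X./X./.O/OX/.O
ply 3, X at X./X./OO/OX/.. | (0,1)=-1→XX/X./OO/OX/..; (1,1)=-1→X./XX/OO/OX/..; (4,0)=+0→X./X./OO/OX/X.*; (4,1)=-1→X./X./OO/OX/.X
ply 4, O at X./X./OO/OX/X. | (0,1)=+0→XO/X./OO/OX/X.*; (1,1)=+0→X./XO/OO/OX/X.; (4,1)=+0→X./X./OO/OX/XO
ply 5, X at XO/X./OO/OX/X. | (1,1)=+0→XO/XX/OO/OX/X.*; (4,1)=-1→XO/X./OO/OX/XX
ply 6, O at XO/XX/OO/OX/X. | (4,1)=+0→XO/XX/OO/OX/XO*
ply 7: XO/XX/OO/OX/XO is terminal +0 (X); from X./../.O/OX/.. depth 6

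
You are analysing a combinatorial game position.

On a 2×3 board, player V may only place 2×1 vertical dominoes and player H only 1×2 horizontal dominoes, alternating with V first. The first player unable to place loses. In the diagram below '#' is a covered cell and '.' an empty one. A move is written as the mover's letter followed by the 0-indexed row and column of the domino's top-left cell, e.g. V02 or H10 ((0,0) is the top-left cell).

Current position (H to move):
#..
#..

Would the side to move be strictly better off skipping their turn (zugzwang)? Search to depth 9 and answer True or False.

zugzwang(#../#.., H) = False

ply 1, H at #../#.. | H01=+1→###/#..*; H11=+1→#../###
ply 2: ###/#.. is terminal -1 (V); from #../#.. depth 9
suppose H passes — search the same position with V to move:
pass> ply 1, V at #../#.. | V01=+1→##./##.*; V02=+1→#.#/#.#
pass> ply 2: ##./##. is terminal -1 (H); from #../#.. depth 9
for H: play +1, pass -1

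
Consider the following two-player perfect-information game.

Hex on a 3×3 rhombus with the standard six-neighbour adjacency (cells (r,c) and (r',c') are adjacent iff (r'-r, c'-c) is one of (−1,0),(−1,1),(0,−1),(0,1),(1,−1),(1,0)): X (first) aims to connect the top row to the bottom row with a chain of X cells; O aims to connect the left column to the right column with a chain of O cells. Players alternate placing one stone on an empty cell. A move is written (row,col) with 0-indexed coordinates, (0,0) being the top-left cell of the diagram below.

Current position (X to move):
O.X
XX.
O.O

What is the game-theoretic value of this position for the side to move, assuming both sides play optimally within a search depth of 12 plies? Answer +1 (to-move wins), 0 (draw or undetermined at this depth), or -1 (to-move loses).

value(O.X/XX./O.O, X) = +1

p1 X@[O.X/XX./O.O]: (0,1)[OXX/XX./O.O]-1 (1,2)[O.X/XXX/O.O]-1 (2,1)[O.X/XX./OXO]+1*
p2 O@[O.X/XX./OXO] terminal -1; root [O.X/XX./O.O] d12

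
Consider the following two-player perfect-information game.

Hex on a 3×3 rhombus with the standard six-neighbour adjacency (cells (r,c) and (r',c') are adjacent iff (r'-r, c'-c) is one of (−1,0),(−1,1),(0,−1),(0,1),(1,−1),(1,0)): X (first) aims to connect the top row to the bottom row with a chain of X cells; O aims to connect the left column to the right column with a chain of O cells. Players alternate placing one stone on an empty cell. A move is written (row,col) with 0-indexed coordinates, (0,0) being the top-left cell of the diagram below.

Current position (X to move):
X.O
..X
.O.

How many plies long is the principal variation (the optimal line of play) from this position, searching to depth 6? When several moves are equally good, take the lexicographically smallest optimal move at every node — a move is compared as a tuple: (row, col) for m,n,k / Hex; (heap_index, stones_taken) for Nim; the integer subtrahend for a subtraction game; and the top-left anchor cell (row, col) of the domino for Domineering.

PV length from [X.O/..X/.O.]: 5 plies

ply 1, X at X.O/..X/.O. | (0,1)=-1→XXO/..X/.O.; (1,0)=-1→X.O/X.X/.O.; (1,1)=+1→X.O/.XX/.O.*; (2,0)=-1→X.O/..X/XO.; (2,2)=-1→X.O/..X/.OX
ply 2, O at X.O/.XX/.O. | (0,1)=-1→XOO/.XX/.O.*; (1,0)=-1→X.O/OXX/.O.; (2,0)=-1→X.O/.XX/OO.; (2,2)=-1→X.O/.XX/.OO
ply 3, X at XOO/.XX/.O. | (1,0)=+1→XOO/XXX/.O.*; (2,0)=-1→XOO/.XX/XO.; (2,2)=-1→XOO/.XX/.OX
ply 4, O at XOO/XXX/.O. | (2,0)=-1→XOO/XXX/OO.*; (2,2)=-1→XOO/XXX/.OO
ply 5, X at XOO/XXX/OO. | (2,2)=+1→XOO/XXX/OOX*
ply 6: XOO/XXX/OOX is terminal -1 (O); from X.O/..X/.O. depth 6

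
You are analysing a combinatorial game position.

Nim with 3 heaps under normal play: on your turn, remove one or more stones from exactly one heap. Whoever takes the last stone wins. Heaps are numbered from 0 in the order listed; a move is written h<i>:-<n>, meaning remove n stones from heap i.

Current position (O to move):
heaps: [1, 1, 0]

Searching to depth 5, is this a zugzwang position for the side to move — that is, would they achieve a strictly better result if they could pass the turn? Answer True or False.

ply 1, O at (1,1,0) | h0:-1=-1→(0,1,0)*; h1:-1=-1→(1,0,0)
ply 2, X at (0,1,0) | h1:-1=+1→(0,0,0)*
ply 3: (0,0,0) is terminal -1 (O); from (1,1,0) depth 5
pass branch (X moves first from the same position):
  | ply 1, X at (1,1,0) | h0:-1=-1→(0,1,0)*; h1:-1=-1→(1,0,0)
  | ply 2, O at (0,1,0) | h1:-1=+1→(0,0,0)*
  | ply 3: (0,0,0) is terminal -1 (X); from (1,1,0) depth 5
O moving scores -1; O passing scores +1

zugzwang((1,1,0), O) = True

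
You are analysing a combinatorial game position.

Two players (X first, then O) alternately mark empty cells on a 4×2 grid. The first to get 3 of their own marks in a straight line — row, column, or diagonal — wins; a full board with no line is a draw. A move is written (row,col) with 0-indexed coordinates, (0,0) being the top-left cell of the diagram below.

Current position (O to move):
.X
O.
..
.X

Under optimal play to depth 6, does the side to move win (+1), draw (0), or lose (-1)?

ply 1, O at .X/O./../.X | (0,0)=+0→OX/O./../.X; (1,1)=+0→.X/OO/../.X; (2,0)=+1→.X/O./O./.X*; (2,1)=+0→.X/O./.O/.X; (3,0)=+0→.X/O./../OX
ply 2, X at .X/O./O./.X | (0,0)=-1→XX/O./O./.X*; (1,1)=-1→.X/OX/O./.X; (2,1)=-1→.X/O./OX/.X; (3,0)=-1→.X/O./O./XX
ply 3, O at XX/O./O./.X | (1,1)=+0→XX/OO/O./.X; (2,1)=+0→XX/O./OO/.X; (3,0)=+1→XX/O./O./OX*
ply 4: XX/O./O./OX is terminal -1 (X); from .X/O./../.X depth 6

value(.X/O./../.X, O) = +1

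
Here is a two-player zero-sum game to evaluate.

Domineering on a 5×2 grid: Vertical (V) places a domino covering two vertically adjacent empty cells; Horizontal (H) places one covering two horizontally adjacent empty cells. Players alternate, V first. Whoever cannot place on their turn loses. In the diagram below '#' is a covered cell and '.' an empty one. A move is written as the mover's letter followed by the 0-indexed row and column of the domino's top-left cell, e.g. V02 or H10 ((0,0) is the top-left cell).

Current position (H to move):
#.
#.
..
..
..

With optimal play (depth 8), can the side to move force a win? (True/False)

[#./#./../../..] H move#1: H20:-1/#./#./##/../.., H30:+1/#./#./../##/..*, H40:-1/#./#./../../##
[#./#./../##/..] V move#2: V01:-1/##/##/../##/..*, V11:-1/#./##/.#/##/..
[##/##/../##/..] H move#3: H20:+1/##/##/##/##/..*, H40:+1/##/##/../##/##
[##/##/##/##/..] end (terminal -1, V#4); searched #./#./../../.. to 8

H winning at [#./#./../../..]: True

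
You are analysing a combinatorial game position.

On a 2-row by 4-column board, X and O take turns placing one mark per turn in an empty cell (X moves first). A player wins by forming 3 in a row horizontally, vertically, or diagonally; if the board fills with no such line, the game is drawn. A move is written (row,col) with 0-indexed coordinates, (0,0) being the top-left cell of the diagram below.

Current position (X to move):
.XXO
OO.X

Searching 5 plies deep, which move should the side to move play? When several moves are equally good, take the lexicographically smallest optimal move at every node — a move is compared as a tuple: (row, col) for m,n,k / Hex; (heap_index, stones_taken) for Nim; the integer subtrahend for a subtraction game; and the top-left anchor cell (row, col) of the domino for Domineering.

X's best at [.XXO/OO.X]: (0,0)

ply 1, X at .XXO/OO.X | (0,0)=+1→XXXO/OO.X*; (1,2)=+0→.XXO/OOXX
ply 2: XXXO/OO.X is terminal -1 (O); from .XXO/OO.X depth 5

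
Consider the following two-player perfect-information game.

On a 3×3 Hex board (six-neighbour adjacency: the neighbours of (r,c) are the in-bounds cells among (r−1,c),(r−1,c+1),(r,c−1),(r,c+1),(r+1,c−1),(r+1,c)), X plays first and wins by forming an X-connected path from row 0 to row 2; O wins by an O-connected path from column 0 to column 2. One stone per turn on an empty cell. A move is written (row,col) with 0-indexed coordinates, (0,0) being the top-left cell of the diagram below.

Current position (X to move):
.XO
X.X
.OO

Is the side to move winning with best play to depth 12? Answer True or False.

X winning at [.XO/X.X/.OO]: True

p1 X@[.XO/X.X/.OO]: (0,0)[XXO/X.X/.OO]-1 (1,1)[.XO/XXX/.OO]-1 (2,0)[.XO/X.X/XOO]+1*
p2 O@[.XO/X.X/XOO] terminal -1; root [.XO/X.X/.OO] d12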